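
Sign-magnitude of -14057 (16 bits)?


Sign bit: 1 (negative)
Magnitude: 14057 = 011011011101001
= 1011011011101001


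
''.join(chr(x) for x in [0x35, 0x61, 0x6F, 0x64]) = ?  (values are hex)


Codes (hex): 0x35 0x61 0x6F 0x64
Per-code ASCII lookup:
  0x35 = 53  (range 48-57: digits, 53 - 48 = 5) → '5'
  0x61 = 97  (range 97-122: lowercase, 97 - 97 = 0) → 'a'
  0x6F = 111  (range 97-122: lowercase, 111 - 97 = 14) → 'o'
  0x64 = 100  (range 97-122: lowercase, 100 - 97 = 3) → 'd'
= '5aod'


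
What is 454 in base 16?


Divide by 16 repeatedly:
454 ÷ 16 = 28 remainder 6 (6)
28 ÷ 16 = 1 remainder 12 (C)
1 ÷ 16 = 0 remainder 1 (1)
Reading remainders bottom-up:
= 0x1C6


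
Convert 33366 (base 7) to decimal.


Positional values (base 7):
  6 × 7^0 = 6 × 1 = 6
  6 × 7^1 = 6 × 7 = 42
  3 × 7^2 = 3 × 49 = 147
  3 × 7^3 = 3 × 343 = 1029
  3 × 7^4 = 3 × 2401 = 7203
Sum = 6 + 42 + 147 + 1029 + 7203
= 8427


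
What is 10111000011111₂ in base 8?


Group into 3-bit groups: 010111000011111
  010 = 2
  111 = 7
  000 = 0
  011 = 3
  111 = 7
= 0o27037


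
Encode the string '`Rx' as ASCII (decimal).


String: '`Rx'  (3 characters)
Per-character ASCII lookup:
  '`': special character: '`' = 96
  'R': uppercase starts at 65: 'R' = 65 + 17 = 82
  'x': lowercase starts at 97: 'x' = 97 + 23 = 120
= 96 82 120


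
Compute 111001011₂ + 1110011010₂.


Align and add column by column (LSB to MSB, carry propagating):
  00111001011
+ 01110011010
  -----------
  col 0: 1 + 0 + 0 (carry in) = 1 → bit 1, carry out 0
  col 1: 1 + 1 + 0 (carry in) = 2 → bit 0, carry out 1
  col 2: 0 + 0 + 1 (carry in) = 1 → bit 1, carry out 0
  col 3: 1 + 1 + 0 (carry in) = 2 → bit 0, carry out 1
  col 4: 0 + 1 + 1 (carry in) = 2 → bit 0, carry out 1
  col 5: 0 + 0 + 1 (carry in) = 1 → bit 1, carry out 0
  col 6: 1 + 0 + 0 (carry in) = 1 → bit 1, carry out 0
  col 7: 1 + 1 + 0 (carry in) = 2 → bit 0, carry out 1
  col 8: 1 + 1 + 1 (carry in) = 3 → bit 1, carry out 1
  col 9: 0 + 1 + 1 (carry in) = 2 → bit 0, carry out 1
  col 10: 0 + 0 + 1 (carry in) = 1 → bit 1, carry out 0
Reading bits MSB→LSB: 10101100101
Strip leading zeros: 10101100101
= 10101100101


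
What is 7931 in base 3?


Divide by 3 repeatedly:
7931 ÷ 3 = 2643 remainder 2
2643 ÷ 3 = 881 remainder 0
881 ÷ 3 = 293 remainder 2
293 ÷ 3 = 97 remainder 2
97 ÷ 3 = 32 remainder 1
32 ÷ 3 = 10 remainder 2
10 ÷ 3 = 3 remainder 1
3 ÷ 3 = 1 remainder 0
1 ÷ 3 = 0 remainder 1
Reading remainders bottom-up:
= 101212202


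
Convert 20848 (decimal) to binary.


Divide by 2 repeatedly:
20848 ÷ 2 = 10424 remainder 0
10424 ÷ 2 = 5212 remainder 0
5212 ÷ 2 = 2606 remainder 0
2606 ÷ 2 = 1303 remainder 0
1303 ÷ 2 = 651 remainder 1
651 ÷ 2 = 325 remainder 1
325 ÷ 2 = 162 remainder 1
162 ÷ 2 = 81 remainder 0
81 ÷ 2 = 40 remainder 1
40 ÷ 2 = 20 remainder 0
20 ÷ 2 = 10 remainder 0
10 ÷ 2 = 5 remainder 0
5 ÷ 2 = 2 remainder 1
2 ÷ 2 = 1 remainder 0
1 ÷ 2 = 0 remainder 1
Reading remainders bottom-up:
= 101000101110000


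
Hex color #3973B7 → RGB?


Hex: #3973B7
R = 39₁₆ = 57
G = 73₁₆ = 115
B = B7₁₆ = 183
= RGB(57, 115, 183)


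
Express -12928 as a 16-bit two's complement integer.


Original: 0011001010000000
Step 1 - Invert all bits: 1100110101111111
Step 2 - Add 1: 1100110101111111 + 1
= 1100110110000000 (represents -12928)


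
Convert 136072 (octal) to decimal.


Positional values:
Position 0: 2 × 8^0 = 2
Position 1: 7 × 8^1 = 56
Position 2: 0 × 8^2 = 0
Position 3: 6 × 8^3 = 3072
Position 4: 3 × 8^4 = 12288
Position 5: 1 × 8^5 = 32768
Sum = 2 + 56 + 0 + 3072 + 12288 + 32768
= 48186


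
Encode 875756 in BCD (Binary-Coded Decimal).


Each digit → 4-bit binary:
  8 → 1000
  7 → 0111
  5 → 0101
  7 → 0111
  5 → 0101
  6 → 0110
= 1000 0111 0101 0111 0101 0110


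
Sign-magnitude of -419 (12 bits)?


Sign bit: 1 (negative)
Magnitude: 419 = 00110100011
= 100110100011


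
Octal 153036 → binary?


Each octal digit → 3 binary bits:
  1 = 001
  5 = 101
  3 = 011
  0 = 000
  3 = 011
  6 = 110
Concatenate: 001 101 011 000 011 110
= 001101011000011110


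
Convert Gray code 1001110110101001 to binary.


Gray code: 1001110110101001
MSB stays the same: 1
Each subsequent bit = prev_binary XOR current_gray:
  B[1] = 1 XOR 0 = 1
  B[2] = 1 XOR 0 = 1
  B[3] = 1 XOR 1 = 0
  B[4] = 0 XOR 1 = 1
  B[5] = 1 XOR 1 = 0
  B[6] = 0 XOR 0 = 0
  B[7] = 0 XOR 1 = 1
  B[8] = 1 XOR 1 = 0
  B[9] = 0 XOR 0 = 0
  B[10] = 0 XOR 1 = 1
  B[11] = 1 XOR 0 = 1
  B[12] = 1 XOR 1 = 0
  B[13] = 0 XOR 0 = 0
  B[14] = 0 XOR 0 = 0
  B[15] = 0 XOR 1 = 1
= 1110100100110001 (59697 decimal)


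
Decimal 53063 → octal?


Divide by 8 repeatedly:
53063 ÷ 8 = 6632 remainder 7
6632 ÷ 8 = 829 remainder 0
829 ÷ 8 = 103 remainder 5
103 ÷ 8 = 12 remainder 7
12 ÷ 8 = 1 remainder 4
1 ÷ 8 = 0 remainder 1
Reading remainders bottom-up:
= 0o147507


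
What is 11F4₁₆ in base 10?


Positional values:
Position 0: 4 × 16^0 = 4 × 1 = 4
Position 1: F × 16^1 = 15 × 16 = 240
Position 2: 1 × 16^2 = 1 × 256 = 256
Position 3: 1 × 16^3 = 1 × 4096 = 4096
Sum = 4 + 240 + 256 + 4096
= 4596


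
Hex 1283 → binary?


Each hex digit → 4 binary bits:
  1 = 0001
  2 = 0010
  8 = 1000
  3 = 0011
Concatenate: 0001 0010 1000 0011
= 0001001010000011


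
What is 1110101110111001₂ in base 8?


Group into 3-bit groups: 001110101110111001
  001 = 1
  110 = 6
  101 = 5
  110 = 6
  111 = 7
  001 = 1
= 0o165671


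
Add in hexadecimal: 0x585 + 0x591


Align and add column by column (LSB to MSB, each column mod 16 with carry):
  0585
+ 0591
  ----
  col 0: 5(5) + 1(1) + 0 (carry in) = 6 → 6(6), carry out 0
  col 1: 8(8) + 9(9) + 0 (carry in) = 17 → 1(1), carry out 1
  col 2: 5(5) + 5(5) + 1 (carry in) = 11 → B(11), carry out 0
  col 3: 0(0) + 0(0) + 0 (carry in) = 0 → 0(0), carry out 0
Reading digits MSB→LSB: 0B16
Strip leading zeros: B16
= 0xB16


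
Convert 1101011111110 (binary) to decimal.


Positional values:
Bit 1: 1 × 2^1 = 2
Bit 2: 1 × 2^2 = 4
Bit 3: 1 × 2^3 = 8
Bit 4: 1 × 2^4 = 16
Bit 5: 1 × 2^5 = 32
Bit 6: 1 × 2^6 = 64
Bit 7: 1 × 2^7 = 128
Bit 9: 1 × 2^9 = 512
Bit 11: 1 × 2^11 = 2048
Bit 12: 1 × 2^12 = 4096
Sum = 2 + 4 + 8 + 16 + 32 + 64 + 128 + 512 + 2048 + 4096
= 6910


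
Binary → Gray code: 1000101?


Binary: 1000101
Gray code: G = B XOR (B >> 1)
B >> 1 = 0100010
1000101 XOR 0100010:
  1 XOR 0 = 1
  0 XOR 1 = 1
  0 XOR 0 = 0
  0 XOR 0 = 0
  1 XOR 0 = 1
  0 XOR 1 = 1
  1 XOR 0 = 1
= 1100111


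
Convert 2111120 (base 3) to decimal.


Positional values (base 3):
  0 × 3^0 = 0 × 1 = 0
  2 × 3^1 = 2 × 3 = 6
  1 × 3^2 = 1 × 9 = 9
  1 × 3^3 = 1 × 27 = 27
  1 × 3^4 = 1 × 81 = 81
  1 × 3^5 = 1 × 243 = 243
  2 × 3^6 = 2 × 729 = 1458
Sum = 0 + 6 + 9 + 27 + 81 + 243 + 1458
= 1824


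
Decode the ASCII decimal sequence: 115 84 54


Codes (decimal): 115 84 54
Per-code ASCII lookup:
  115  (range 97-122: lowercase, 115 - 97 = 18) → 's'
  84  (range 65-90: uppercase, 84 - 65 = 19) → 'T'
  54  (range 48-57: digits, 54 - 48 = 6) → '6'
= 'sT6'


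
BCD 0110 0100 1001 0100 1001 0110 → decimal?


Each 4-bit group → digit:
  0110 → 6
  0100 → 4
  1001 → 9
  0100 → 4
  1001 → 9
  0110 → 6
= 649496


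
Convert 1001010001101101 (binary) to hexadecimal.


Group into 4-bit nibbles: 1001010001101101
  1001 = 9
  0100 = 4
  0110 = 6
  1101 = D
= 0x946D


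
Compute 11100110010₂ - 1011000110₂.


Align and subtract column by column (LSB to MSB, borrowing when needed):
  11100110010
- 01011000110
  -----------
  col 0: (0 - 0 borrow-in) - 0 → 0 - 0 = 0, borrow out 0
  col 1: (1 - 0 borrow-in) - 1 → 1 - 1 = 0, borrow out 0
  col 2: (0 - 0 borrow-in) - 1 → borrow from next column: (0+2) - 1 = 1, borrow out 1
  col 3: (0 - 1 borrow-in) - 0 → borrow from next column: (-1+2) - 0 = 1, borrow out 1
  col 4: (1 - 1 borrow-in) - 0 → 0 - 0 = 0, borrow out 0
  col 5: (1 - 0 borrow-in) - 0 → 1 - 0 = 1, borrow out 0
  col 6: (0 - 0 borrow-in) - 1 → borrow from next column: (0+2) - 1 = 1, borrow out 1
  col 7: (0 - 1 borrow-in) - 1 → borrow from next column: (-1+2) - 1 = 0, borrow out 1
  col 8: (1 - 1 borrow-in) - 0 → 0 - 0 = 0, borrow out 0
  col 9: (1 - 0 borrow-in) - 1 → 1 - 1 = 0, borrow out 0
  col 10: (1 - 0 borrow-in) - 0 → 1 - 0 = 1, borrow out 0
Reading bits MSB→LSB: 10001101100
Strip leading zeros: 10001101100
= 10001101100


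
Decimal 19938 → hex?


Divide by 16 repeatedly:
19938 ÷ 16 = 1246 remainder 2 (2)
1246 ÷ 16 = 77 remainder 14 (E)
77 ÷ 16 = 4 remainder 13 (D)
4 ÷ 16 = 0 remainder 4 (4)
Reading remainders bottom-up:
= 0x4DE2


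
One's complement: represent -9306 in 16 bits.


Original: 0010010001011010
Invert all bits:
  bit 0: 0 → 1
  bit 1: 0 → 1
  bit 2: 1 → 0
  bit 3: 0 → 1
  bit 4: 0 → 1
  bit 5: 1 → 0
  bit 6: 0 → 1
  bit 7: 0 → 1
  bit 8: 0 → 1
  bit 9: 1 → 0
  bit 10: 0 → 1
  bit 11: 1 → 0
  bit 12: 1 → 0
  bit 13: 0 → 1
  bit 14: 1 → 0
  bit 15: 0 → 1
= 1101101110100101


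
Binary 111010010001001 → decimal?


Positional values:
Bit 0: 1 × 2^0 = 1
Bit 3: 1 × 2^3 = 8
Bit 7: 1 × 2^7 = 128
Bit 10: 1 × 2^10 = 1024
Bit 12: 1 × 2^12 = 4096
Bit 13: 1 × 2^13 = 8192
Bit 14: 1 × 2^14 = 16384
Sum = 1 + 8 + 128 + 1024 + 4096 + 8192 + 16384
= 29833


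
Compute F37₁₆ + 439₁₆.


Align and add column by column (LSB to MSB, each column mod 16 with carry):
  0F37
+ 0439
  ----
  col 0: 7(7) + 9(9) + 0 (carry in) = 16 → 0(0), carry out 1
  col 1: 3(3) + 3(3) + 1 (carry in) = 7 → 7(7), carry out 0
  col 2: F(15) + 4(4) + 0 (carry in) = 19 → 3(3), carry out 1
  col 3: 0(0) + 0(0) + 1 (carry in) = 1 → 1(1), carry out 0
Reading digits MSB→LSB: 1370
Strip leading zeros: 1370
= 0x1370


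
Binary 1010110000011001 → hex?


Group into 4-bit nibbles: 1010110000011001
  1010 = A
  1100 = C
  0001 = 1
  1001 = 9
= 0xAC19


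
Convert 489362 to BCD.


Each digit → 4-bit binary:
  4 → 0100
  8 → 1000
  9 → 1001
  3 → 0011
  6 → 0110
  2 → 0010
= 0100 1000 1001 0011 0110 0010


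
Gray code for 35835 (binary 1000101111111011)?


Binary: 1000101111111011
Gray code: G = B XOR (B >> 1)
B >> 1 = 0100010111111101
1000101111111011 XOR 0100010111111101:
  1 XOR 0 = 1
  0 XOR 1 = 1
  0 XOR 0 = 0
  0 XOR 0 = 0
  1 XOR 0 = 1
  0 XOR 1 = 1
  1 XOR 0 = 1
  1 XOR 1 = 0
  1 XOR 1 = 0
  1 XOR 1 = 0
  1 XOR 1 = 0
  1 XOR 1 = 0
  1 XOR 1 = 0
  0 XOR 1 = 1
  1 XOR 0 = 1
  1 XOR 1 = 0
= 1100111000000110


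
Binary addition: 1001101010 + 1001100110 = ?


Align and add column by column (LSB to MSB, carry propagating):
  01001101010
+ 01001100110
  -----------
  col 0: 0 + 0 + 0 (carry in) = 0 → bit 0, carry out 0
  col 1: 1 + 1 + 0 (carry in) = 2 → bit 0, carry out 1
  col 2: 0 + 1 + 1 (carry in) = 2 → bit 0, carry out 1
  col 3: 1 + 0 + 1 (carry in) = 2 → bit 0, carry out 1
  col 4: 0 + 0 + 1 (carry in) = 1 → bit 1, carry out 0
  col 5: 1 + 1 + 0 (carry in) = 2 → bit 0, carry out 1
  col 6: 1 + 1 + 1 (carry in) = 3 → bit 1, carry out 1
  col 7: 0 + 0 + 1 (carry in) = 1 → bit 1, carry out 0
  col 8: 0 + 0 + 0 (carry in) = 0 → bit 0, carry out 0
  col 9: 1 + 1 + 0 (carry in) = 2 → bit 0, carry out 1
  col 10: 0 + 0 + 1 (carry in) = 1 → bit 1, carry out 0
Reading bits MSB→LSB: 10011010000
Strip leading zeros: 10011010000
= 10011010000


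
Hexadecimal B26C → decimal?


Positional values:
Position 0: C × 16^0 = 12 × 1 = 12
Position 1: 6 × 16^1 = 6 × 16 = 96
Position 2: 2 × 16^2 = 2 × 256 = 512
Position 3: B × 16^3 = 11 × 4096 = 45056
Sum = 12 + 96 + 512 + 45056
= 45676


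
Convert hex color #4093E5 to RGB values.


Hex: #4093E5
R = 40₁₆ = 64
G = 93₁₆ = 147
B = E5₁₆ = 229
= RGB(64, 147, 229)


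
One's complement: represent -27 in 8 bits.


Original: 00011011
Invert all bits:
  bit 0: 0 → 1
  bit 1: 0 → 1
  bit 2: 0 → 1
  bit 3: 1 → 0
  bit 4: 1 → 0
  bit 5: 0 → 1
  bit 6: 1 → 0
  bit 7: 1 → 0
= 11100100


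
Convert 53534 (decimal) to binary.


Divide by 2 repeatedly:
53534 ÷ 2 = 26767 remainder 0
26767 ÷ 2 = 13383 remainder 1
13383 ÷ 2 = 6691 remainder 1
6691 ÷ 2 = 3345 remainder 1
3345 ÷ 2 = 1672 remainder 1
1672 ÷ 2 = 836 remainder 0
836 ÷ 2 = 418 remainder 0
418 ÷ 2 = 209 remainder 0
209 ÷ 2 = 104 remainder 1
104 ÷ 2 = 52 remainder 0
52 ÷ 2 = 26 remainder 0
26 ÷ 2 = 13 remainder 0
13 ÷ 2 = 6 remainder 1
6 ÷ 2 = 3 remainder 0
3 ÷ 2 = 1 remainder 1
1 ÷ 2 = 0 remainder 1
Reading remainders bottom-up:
= 1101000100011110


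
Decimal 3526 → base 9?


Divide by 9 repeatedly:
3526 ÷ 9 = 391 remainder 7
391 ÷ 9 = 43 remainder 4
43 ÷ 9 = 4 remainder 7
4 ÷ 9 = 0 remainder 4
Reading remainders bottom-up:
= 4747


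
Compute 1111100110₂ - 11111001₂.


Align and subtract column by column (LSB to MSB, borrowing when needed):
  1111100110
- 0011111001
  ----------
  col 0: (0 - 0 borrow-in) - 1 → borrow from next column: (0+2) - 1 = 1, borrow out 1
  col 1: (1 - 1 borrow-in) - 0 → 0 - 0 = 0, borrow out 0
  col 2: (1 - 0 borrow-in) - 0 → 1 - 0 = 1, borrow out 0
  col 3: (0 - 0 borrow-in) - 1 → borrow from next column: (0+2) - 1 = 1, borrow out 1
  col 4: (0 - 1 borrow-in) - 1 → borrow from next column: (-1+2) - 1 = 0, borrow out 1
  col 5: (1 - 1 borrow-in) - 1 → borrow from next column: (0+2) - 1 = 1, borrow out 1
  col 6: (1 - 1 borrow-in) - 1 → borrow from next column: (0+2) - 1 = 1, borrow out 1
  col 7: (1 - 1 borrow-in) - 1 → borrow from next column: (0+2) - 1 = 1, borrow out 1
  col 8: (1 - 1 borrow-in) - 0 → 0 - 0 = 0, borrow out 0
  col 9: (1 - 0 borrow-in) - 0 → 1 - 0 = 1, borrow out 0
Reading bits MSB→LSB: 1011101101
Strip leading zeros: 1011101101
= 1011101101


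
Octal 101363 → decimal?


Positional values:
Position 0: 3 × 8^0 = 3
Position 1: 6 × 8^1 = 48
Position 2: 3 × 8^2 = 192
Position 3: 1 × 8^3 = 512
Position 4: 0 × 8^4 = 0
Position 5: 1 × 8^5 = 32768
Sum = 3 + 48 + 192 + 512 + 0 + 32768
= 33523


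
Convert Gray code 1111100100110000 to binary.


Gray code: 1111100100110000
MSB stays the same: 1
Each subsequent bit = prev_binary XOR current_gray:
  B[1] = 1 XOR 1 = 0
  B[2] = 0 XOR 1 = 1
  B[3] = 1 XOR 1 = 0
  B[4] = 0 XOR 1 = 1
  B[5] = 1 XOR 0 = 1
  B[6] = 1 XOR 0 = 1
  B[7] = 1 XOR 1 = 0
  B[8] = 0 XOR 0 = 0
  B[9] = 0 XOR 0 = 0
  B[10] = 0 XOR 1 = 1
  B[11] = 1 XOR 1 = 0
  B[12] = 0 XOR 0 = 0
  B[13] = 0 XOR 0 = 0
  B[14] = 0 XOR 0 = 0
  B[15] = 0 XOR 0 = 0
= 1010111000100000 (44576 decimal)


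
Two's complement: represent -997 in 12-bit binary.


Original: 001111100101
Step 1 - Invert all bits: 110000011010
Step 2 - Add 1: 110000011010 + 1
= 110000011011 (represents -997)


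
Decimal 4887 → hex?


Divide by 16 repeatedly:
4887 ÷ 16 = 305 remainder 7 (7)
305 ÷ 16 = 19 remainder 1 (1)
19 ÷ 16 = 1 remainder 3 (3)
1 ÷ 16 = 0 remainder 1 (1)
Reading remainders bottom-up:
= 0x1317


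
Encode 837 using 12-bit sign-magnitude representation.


Sign bit: 0 (positive)
Magnitude: 837 = 01101000101
= 001101000101


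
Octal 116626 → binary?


Each octal digit → 3 binary bits:
  1 = 001
  1 = 001
  6 = 110
  6 = 110
  2 = 010
  6 = 110
Concatenate: 001 001 110 110 010 110
= 001001110110010110


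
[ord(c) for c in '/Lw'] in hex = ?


String: '/Lw'  (3 characters)
Per-character ASCII lookup:
  '/': special character: '/' = 47 → 0x2F
  'L': uppercase starts at 65: 'L' = 65 + 11 = 76 → 0x4C
  'w': lowercase starts at 97: 'w' = 97 + 22 = 119 → 0x77
= 0x2F 0x4C 0x77


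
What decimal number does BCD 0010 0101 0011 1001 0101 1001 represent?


Each 4-bit group → digit:
  0010 → 2
  0101 → 5
  0011 → 3
  1001 → 9
  0101 → 5
  1001 → 9
= 253959


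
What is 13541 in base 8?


Divide by 8 repeatedly:
13541 ÷ 8 = 1692 remainder 5
1692 ÷ 8 = 211 remainder 4
211 ÷ 8 = 26 remainder 3
26 ÷ 8 = 3 remainder 2
3 ÷ 8 = 0 remainder 3
Reading remainders bottom-up:
= 0o32345


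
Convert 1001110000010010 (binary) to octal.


Group into 3-bit groups: 001001110000010010
  001 = 1
  001 = 1
  110 = 6
  000 = 0
  010 = 2
  010 = 2
= 0o116022


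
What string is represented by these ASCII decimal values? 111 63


Codes (decimal): 111 63
Per-code ASCII lookup:
  111  (range 97-122: lowercase, 111 - 97 = 14) → 'o'
  63  (special character) → '?'
= 'o?'


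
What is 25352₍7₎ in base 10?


Positional values (base 7):
  2 × 7^0 = 2 × 1 = 2
  5 × 7^1 = 5 × 7 = 35
  3 × 7^2 = 3 × 49 = 147
  5 × 7^3 = 5 × 343 = 1715
  2 × 7^4 = 2 × 2401 = 4802
Sum = 2 + 35 + 147 + 1715 + 4802
= 6701


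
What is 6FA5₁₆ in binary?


Each hex digit → 4 binary bits:
  6 = 0110
  F = 1111
  A = 1010
  5 = 0101
Concatenate: 0110 1111 1010 0101
= 0110111110100101


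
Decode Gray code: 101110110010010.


Gray code: 101110110010010
MSB stays the same: 1
Each subsequent bit = prev_binary XOR current_gray:
  B[1] = 1 XOR 0 = 1
  B[2] = 1 XOR 1 = 0
  B[3] = 0 XOR 1 = 1
  B[4] = 1 XOR 1 = 0
  B[5] = 0 XOR 0 = 0
  B[6] = 0 XOR 1 = 1
  B[7] = 1 XOR 1 = 0
  B[8] = 0 XOR 0 = 0
  B[9] = 0 XOR 0 = 0
  B[10] = 0 XOR 1 = 1
  B[11] = 1 XOR 0 = 1
  B[12] = 1 XOR 0 = 1
  B[13] = 1 XOR 1 = 0
  B[14] = 0 XOR 0 = 0
= 110100100011100 (26908 decimal)


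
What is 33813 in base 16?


Divide by 16 repeatedly:
33813 ÷ 16 = 2113 remainder 5 (5)
2113 ÷ 16 = 132 remainder 1 (1)
132 ÷ 16 = 8 remainder 4 (4)
8 ÷ 16 = 0 remainder 8 (8)
Reading remainders bottom-up:
= 0x8415


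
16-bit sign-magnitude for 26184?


Sign bit: 0 (positive)
Magnitude: 26184 = 110011001001000
= 0110011001001000


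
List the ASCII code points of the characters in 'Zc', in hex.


String: 'Zc'  (2 characters)
Per-character ASCII lookup:
  'Z': uppercase starts at 65: 'Z' = 65 + 25 = 90 → 0x5A
  'c': lowercase starts at 97: 'c' = 97 + 2 = 99 → 0x63
= 0x5A 0x63


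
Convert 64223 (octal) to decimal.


Positional values:
Position 0: 3 × 8^0 = 3
Position 1: 2 × 8^1 = 16
Position 2: 2 × 8^2 = 128
Position 3: 4 × 8^3 = 2048
Position 4: 6 × 8^4 = 24576
Sum = 3 + 16 + 128 + 2048 + 24576
= 26771


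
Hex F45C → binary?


Each hex digit → 4 binary bits:
  F = 1111
  4 = 0100
  5 = 0101
  C = 1100
Concatenate: 1111 0100 0101 1100
= 1111010001011100


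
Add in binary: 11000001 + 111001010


Align and add column by column (LSB to MSB, carry propagating):
  0011000001
+ 0111001010
  ----------
  col 0: 1 + 0 + 0 (carry in) = 1 → bit 1, carry out 0
  col 1: 0 + 1 + 0 (carry in) = 1 → bit 1, carry out 0
  col 2: 0 + 0 + 0 (carry in) = 0 → bit 0, carry out 0
  col 3: 0 + 1 + 0 (carry in) = 1 → bit 1, carry out 0
  col 4: 0 + 0 + 0 (carry in) = 0 → bit 0, carry out 0
  col 5: 0 + 0 + 0 (carry in) = 0 → bit 0, carry out 0
  col 6: 1 + 1 + 0 (carry in) = 2 → bit 0, carry out 1
  col 7: 1 + 1 + 1 (carry in) = 3 → bit 1, carry out 1
  col 8: 0 + 1 + 1 (carry in) = 2 → bit 0, carry out 1
  col 9: 0 + 0 + 1 (carry in) = 1 → bit 1, carry out 0
Reading bits MSB→LSB: 1010001011
Strip leading zeros: 1010001011
= 1010001011


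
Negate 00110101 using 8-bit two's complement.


Original: 00110101
Step 1 - Invert all bits: 11001010
Step 2 - Add 1: 11001010 + 1
= 11001011 (represents -53)


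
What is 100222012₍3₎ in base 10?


Positional values (base 3):
  2 × 3^0 = 2 × 1 = 2
  1 × 3^1 = 1 × 3 = 3
  0 × 3^2 = 0 × 9 = 0
  2 × 3^3 = 2 × 27 = 54
  2 × 3^4 = 2 × 81 = 162
  2 × 3^5 = 2 × 243 = 486
  0 × 3^6 = 0 × 729 = 0
  0 × 3^7 = 0 × 2187 = 0
  1 × 3^8 = 1 × 6561 = 6561
Sum = 2 + 3 + 0 + 54 + 162 + 486 + 0 + 0 + 6561
= 7268


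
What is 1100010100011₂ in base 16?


Group into 4-bit nibbles: 0001100010100011
  0001 = 1
  1000 = 8
  1010 = A
  0011 = 3
= 0x18A3


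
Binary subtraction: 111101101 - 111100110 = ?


Align and subtract column by column (LSB to MSB, borrowing when needed):
  111101101
- 111100110
  ---------
  col 0: (1 - 0 borrow-in) - 0 → 1 - 0 = 1, borrow out 0
  col 1: (0 - 0 borrow-in) - 1 → borrow from next column: (0+2) - 1 = 1, borrow out 1
  col 2: (1 - 1 borrow-in) - 1 → borrow from next column: (0+2) - 1 = 1, borrow out 1
  col 3: (1 - 1 borrow-in) - 0 → 0 - 0 = 0, borrow out 0
  col 4: (0 - 0 borrow-in) - 0 → 0 - 0 = 0, borrow out 0
  col 5: (1 - 0 borrow-in) - 1 → 1 - 1 = 0, borrow out 0
  col 6: (1 - 0 borrow-in) - 1 → 1 - 1 = 0, borrow out 0
  col 7: (1 - 0 borrow-in) - 1 → 1 - 1 = 0, borrow out 0
  col 8: (1 - 0 borrow-in) - 1 → 1 - 1 = 0, borrow out 0
Reading bits MSB→LSB: 000000111
Strip leading zeros: 111
= 111


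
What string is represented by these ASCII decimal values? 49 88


Codes (decimal): 49 88
Per-code ASCII lookup:
  49  (range 48-57: digits, 49 - 48 = 1) → '1'
  88  (range 65-90: uppercase, 88 - 65 = 23) → 'X'
= '1X'


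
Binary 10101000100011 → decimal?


Positional values:
Bit 0: 1 × 2^0 = 1
Bit 1: 1 × 2^1 = 2
Bit 5: 1 × 2^5 = 32
Bit 9: 1 × 2^9 = 512
Bit 11: 1 × 2^11 = 2048
Bit 13: 1 × 2^13 = 8192
Sum = 1 + 2 + 32 + 512 + 2048 + 8192
= 10787


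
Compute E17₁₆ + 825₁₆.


Align and add column by column (LSB to MSB, each column mod 16 with carry):
  0E17
+ 0825
  ----
  col 0: 7(7) + 5(5) + 0 (carry in) = 12 → C(12), carry out 0
  col 1: 1(1) + 2(2) + 0 (carry in) = 3 → 3(3), carry out 0
  col 2: E(14) + 8(8) + 0 (carry in) = 22 → 6(6), carry out 1
  col 3: 0(0) + 0(0) + 1 (carry in) = 1 → 1(1), carry out 0
Reading digits MSB→LSB: 163C
Strip leading zeros: 163C
= 0x163C


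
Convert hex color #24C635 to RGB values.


Hex: #24C635
R = 24₁₆ = 36
G = C6₁₆ = 198
B = 35₁₆ = 53
= RGB(36, 198, 53)


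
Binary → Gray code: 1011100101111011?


Binary: 1011100101111011
Gray code: G = B XOR (B >> 1)
B >> 1 = 0101110010111101
1011100101111011 XOR 0101110010111101:
  1 XOR 0 = 1
  0 XOR 1 = 1
  1 XOR 0 = 1
  1 XOR 1 = 0
  1 XOR 1 = 0
  0 XOR 1 = 1
  0 XOR 0 = 0
  1 XOR 0 = 1
  0 XOR 1 = 1
  1 XOR 0 = 1
  1 XOR 1 = 0
  1 XOR 1 = 0
  1 XOR 1 = 0
  0 XOR 1 = 1
  1 XOR 0 = 1
  1 XOR 1 = 0
= 1110010111000110


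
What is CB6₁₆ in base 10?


Positional values:
Position 0: 6 × 16^0 = 6 × 1 = 6
Position 1: B × 16^1 = 11 × 16 = 176
Position 2: C × 16^2 = 12 × 256 = 3072
Sum = 6 + 176 + 3072
= 3254


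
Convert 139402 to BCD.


Each digit → 4-bit binary:
  1 → 0001
  3 → 0011
  9 → 1001
  4 → 0100
  0 → 0000
  2 → 0010
= 0001 0011 1001 0100 0000 0010


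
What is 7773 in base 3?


Divide by 3 repeatedly:
7773 ÷ 3 = 2591 remainder 0
2591 ÷ 3 = 863 remainder 2
863 ÷ 3 = 287 remainder 2
287 ÷ 3 = 95 remainder 2
95 ÷ 3 = 31 remainder 2
31 ÷ 3 = 10 remainder 1
10 ÷ 3 = 3 remainder 1
3 ÷ 3 = 1 remainder 0
1 ÷ 3 = 0 remainder 1
Reading remainders bottom-up:
= 101122220


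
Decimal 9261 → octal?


Divide by 8 repeatedly:
9261 ÷ 8 = 1157 remainder 5
1157 ÷ 8 = 144 remainder 5
144 ÷ 8 = 18 remainder 0
18 ÷ 8 = 2 remainder 2
2 ÷ 8 = 0 remainder 2
Reading remainders bottom-up:
= 0o22055


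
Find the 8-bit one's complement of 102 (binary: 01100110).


Original: 01100110
Invert all bits:
  bit 0: 0 → 1
  bit 1: 1 → 0
  bit 2: 1 → 0
  bit 3: 0 → 1
  bit 4: 0 → 1
  bit 5: 1 → 0
  bit 6: 1 → 0
  bit 7: 0 → 1
= 10011001


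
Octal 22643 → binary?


Each octal digit → 3 binary bits:
  2 = 010
  2 = 010
  6 = 110
  4 = 100
  3 = 011
Concatenate: 010 010 110 100 011
= 010010110100011


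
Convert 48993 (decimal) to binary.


Divide by 2 repeatedly:
48993 ÷ 2 = 24496 remainder 1
24496 ÷ 2 = 12248 remainder 0
12248 ÷ 2 = 6124 remainder 0
6124 ÷ 2 = 3062 remainder 0
3062 ÷ 2 = 1531 remainder 0
1531 ÷ 2 = 765 remainder 1
765 ÷ 2 = 382 remainder 1
382 ÷ 2 = 191 remainder 0
191 ÷ 2 = 95 remainder 1
95 ÷ 2 = 47 remainder 1
47 ÷ 2 = 23 remainder 1
23 ÷ 2 = 11 remainder 1
11 ÷ 2 = 5 remainder 1
5 ÷ 2 = 2 remainder 1
2 ÷ 2 = 1 remainder 0
1 ÷ 2 = 0 remainder 1
Reading remainders bottom-up:
= 1011111101100001


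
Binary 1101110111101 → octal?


Group into 3-bit groups: 001101110111101
  001 = 1
  101 = 5
  110 = 6
  111 = 7
  101 = 5
= 0o15675


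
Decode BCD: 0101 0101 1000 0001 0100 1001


Each 4-bit group → digit:
  0101 → 5
  0101 → 5
  1000 → 8
  0001 → 1
  0100 → 4
  1001 → 9
= 558149


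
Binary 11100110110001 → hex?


Group into 4-bit nibbles: 0011100110110001
  0011 = 3
  1001 = 9
  1011 = B
  0001 = 1
= 0x39B1


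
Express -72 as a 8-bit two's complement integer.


Original: 01001000
Step 1 - Invert all bits: 10110111
Step 2 - Add 1: 10110111 + 1
= 10111000 (represents -72)


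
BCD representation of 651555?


Each digit → 4-bit binary:
  6 → 0110
  5 → 0101
  1 → 0001
  5 → 0101
  5 → 0101
  5 → 0101
= 0110 0101 0001 0101 0101 0101


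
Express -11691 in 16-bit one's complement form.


Original: 0010110110101011
Invert all bits:
  bit 0: 0 → 1
  bit 1: 0 → 1
  bit 2: 1 → 0
  bit 3: 0 → 1
  bit 4: 1 → 0
  bit 5: 1 → 0
  bit 6: 0 → 1
  bit 7: 1 → 0
  bit 8: 1 → 0
  bit 9: 0 → 1
  bit 10: 1 → 0
  bit 11: 0 → 1
  bit 12: 1 → 0
  bit 13: 0 → 1
  bit 14: 1 → 0
  bit 15: 1 → 0
= 1101001001010100


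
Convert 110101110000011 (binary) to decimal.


Positional values:
Bit 0: 1 × 2^0 = 1
Bit 1: 1 × 2^1 = 2
Bit 7: 1 × 2^7 = 128
Bit 8: 1 × 2^8 = 256
Bit 9: 1 × 2^9 = 512
Bit 11: 1 × 2^11 = 2048
Bit 13: 1 × 2^13 = 8192
Bit 14: 1 × 2^14 = 16384
Sum = 1 + 2 + 128 + 256 + 512 + 2048 + 8192 + 16384
= 27523


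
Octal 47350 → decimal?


Positional values:
Position 0: 0 × 8^0 = 0
Position 1: 5 × 8^1 = 40
Position 2: 3 × 8^2 = 192
Position 3: 7 × 8^3 = 3584
Position 4: 4 × 8^4 = 16384
Sum = 0 + 40 + 192 + 3584 + 16384
= 20200


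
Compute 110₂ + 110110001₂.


Align and add column by column (LSB to MSB, carry propagating):
  0000000110
+ 0110110001
  ----------
  col 0: 0 + 1 + 0 (carry in) = 1 → bit 1, carry out 0
  col 1: 1 + 0 + 0 (carry in) = 1 → bit 1, carry out 0
  col 2: 1 + 0 + 0 (carry in) = 1 → bit 1, carry out 0
  col 3: 0 + 0 + 0 (carry in) = 0 → bit 0, carry out 0
  col 4: 0 + 1 + 0 (carry in) = 1 → bit 1, carry out 0
  col 5: 0 + 1 + 0 (carry in) = 1 → bit 1, carry out 0
  col 6: 0 + 0 + 0 (carry in) = 0 → bit 0, carry out 0
  col 7: 0 + 1 + 0 (carry in) = 1 → bit 1, carry out 0
  col 8: 0 + 1 + 0 (carry in) = 1 → bit 1, carry out 0
  col 9: 0 + 0 + 0 (carry in) = 0 → bit 0, carry out 0
Reading bits MSB→LSB: 0110110111
Strip leading zeros: 110110111
= 110110111


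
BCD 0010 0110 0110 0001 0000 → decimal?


Each 4-bit group → digit:
  0010 → 2
  0110 → 6
  0110 → 6
  0001 → 1
  0000 → 0
= 26610


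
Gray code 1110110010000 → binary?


Gray code: 1110110010000
MSB stays the same: 1
Each subsequent bit = prev_binary XOR current_gray:
  B[1] = 1 XOR 1 = 0
  B[2] = 0 XOR 1 = 1
  B[3] = 1 XOR 0 = 1
  B[4] = 1 XOR 1 = 0
  B[5] = 0 XOR 1 = 1
  B[6] = 1 XOR 0 = 1
  B[7] = 1 XOR 0 = 1
  B[8] = 1 XOR 1 = 0
  B[9] = 0 XOR 0 = 0
  B[10] = 0 XOR 0 = 0
  B[11] = 0 XOR 0 = 0
  B[12] = 0 XOR 0 = 0
= 1011011100000 (5856 decimal)


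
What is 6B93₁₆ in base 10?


Positional values:
Position 0: 3 × 16^0 = 3 × 1 = 3
Position 1: 9 × 16^1 = 9 × 16 = 144
Position 2: B × 16^2 = 11 × 256 = 2816
Position 3: 6 × 16^3 = 6 × 4096 = 24576
Sum = 3 + 144 + 2816 + 24576
= 27539


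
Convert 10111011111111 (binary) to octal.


Group into 3-bit groups: 010111011111111
  010 = 2
  111 = 7
  011 = 3
  111 = 7
  111 = 7
= 0o27377


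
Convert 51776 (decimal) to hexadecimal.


Divide by 16 repeatedly:
51776 ÷ 16 = 3236 remainder 0 (0)
3236 ÷ 16 = 202 remainder 4 (4)
202 ÷ 16 = 12 remainder 10 (A)
12 ÷ 16 = 0 remainder 12 (C)
Reading remainders bottom-up:
= 0xCA40


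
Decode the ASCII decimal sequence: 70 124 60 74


Codes (decimal): 70 124 60 74
Per-code ASCII lookup:
  70  (range 65-90: uppercase, 70 - 65 = 5) → 'F'
  124  (special character) → '|'
  60  (special character) → '<'
  74  (range 65-90: uppercase, 74 - 65 = 9) → 'J'
= 'F|<J'


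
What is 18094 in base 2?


Divide by 2 repeatedly:
18094 ÷ 2 = 9047 remainder 0
9047 ÷ 2 = 4523 remainder 1
4523 ÷ 2 = 2261 remainder 1
2261 ÷ 2 = 1130 remainder 1
1130 ÷ 2 = 565 remainder 0
565 ÷ 2 = 282 remainder 1
282 ÷ 2 = 141 remainder 0
141 ÷ 2 = 70 remainder 1
70 ÷ 2 = 35 remainder 0
35 ÷ 2 = 17 remainder 1
17 ÷ 2 = 8 remainder 1
8 ÷ 2 = 4 remainder 0
4 ÷ 2 = 2 remainder 0
2 ÷ 2 = 1 remainder 0
1 ÷ 2 = 0 remainder 1
Reading remainders bottom-up:
= 100011010101110


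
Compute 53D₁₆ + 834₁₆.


Align and add column by column (LSB to MSB, each column mod 16 with carry):
  053D
+ 0834
  ----
  col 0: D(13) + 4(4) + 0 (carry in) = 17 → 1(1), carry out 1
  col 1: 3(3) + 3(3) + 1 (carry in) = 7 → 7(7), carry out 0
  col 2: 5(5) + 8(8) + 0 (carry in) = 13 → D(13), carry out 0
  col 3: 0(0) + 0(0) + 0 (carry in) = 0 → 0(0), carry out 0
Reading digits MSB→LSB: 0D71
Strip leading zeros: D71
= 0xD71


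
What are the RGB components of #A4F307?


Hex: #A4F307
R = A4₁₆ = 164
G = F3₁₆ = 243
B = 07₁₆ = 7
= RGB(164, 243, 7)


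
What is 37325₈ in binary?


Each octal digit → 3 binary bits:
  3 = 011
  7 = 111
  3 = 011
  2 = 010
  5 = 101
Concatenate: 011 111 011 010 101
= 011111011010101


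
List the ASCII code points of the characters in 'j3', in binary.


String: 'j3'  (2 characters)
Per-character ASCII lookup:
  'j': lowercase starts at 97: 'j' = 97 + 9 = 106 → 1101010
  '3': digits start at 48: '3' = 48 + 3 = 51 → 110011
= 1101010 110011


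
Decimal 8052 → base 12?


Divide by 12 repeatedly:
8052 ÷ 12 = 671 remainder 0
671 ÷ 12 = 55 remainder 11
55 ÷ 12 = 4 remainder 7
4 ÷ 12 = 0 remainder 4
Reading remainders bottom-up:
= 47B0


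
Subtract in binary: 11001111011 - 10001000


Align and subtract column by column (LSB to MSB, borrowing when needed):
  11001111011
- 00010001000
  -----------
  col 0: (1 - 0 borrow-in) - 0 → 1 - 0 = 1, borrow out 0
  col 1: (1 - 0 borrow-in) - 0 → 1 - 0 = 1, borrow out 0
  col 2: (0 - 0 borrow-in) - 0 → 0 - 0 = 0, borrow out 0
  col 3: (1 - 0 borrow-in) - 1 → 1 - 1 = 0, borrow out 0
  col 4: (1 - 0 borrow-in) - 0 → 1 - 0 = 1, borrow out 0
  col 5: (1 - 0 borrow-in) - 0 → 1 - 0 = 1, borrow out 0
  col 6: (1 - 0 borrow-in) - 0 → 1 - 0 = 1, borrow out 0
  col 7: (0 - 0 borrow-in) - 1 → borrow from next column: (0+2) - 1 = 1, borrow out 1
  col 8: (0 - 1 borrow-in) - 0 → borrow from next column: (-1+2) - 0 = 1, borrow out 1
  col 9: (1 - 1 borrow-in) - 0 → 0 - 0 = 0, borrow out 0
  col 10: (1 - 0 borrow-in) - 0 → 1 - 0 = 1, borrow out 0
Reading bits MSB→LSB: 10111110011
Strip leading zeros: 10111110011
= 10111110011


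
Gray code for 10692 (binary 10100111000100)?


Binary: 10100111000100
Gray code: G = B XOR (B >> 1)
B >> 1 = 01010011100010
10100111000100 XOR 01010011100010:
  1 XOR 0 = 1
  0 XOR 1 = 1
  1 XOR 0 = 1
  0 XOR 1 = 1
  0 XOR 0 = 0
  1 XOR 0 = 1
  1 XOR 1 = 0
  1 XOR 1 = 0
  0 XOR 1 = 1
  0 XOR 0 = 0
  0 XOR 0 = 0
  1 XOR 0 = 1
  0 XOR 1 = 1
  0 XOR 0 = 0
= 11110100100110


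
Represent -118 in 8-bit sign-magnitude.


Sign bit: 1 (negative)
Magnitude: 118 = 1110110
= 11110110


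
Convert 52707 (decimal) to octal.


Divide by 8 repeatedly:
52707 ÷ 8 = 6588 remainder 3
6588 ÷ 8 = 823 remainder 4
823 ÷ 8 = 102 remainder 7
102 ÷ 8 = 12 remainder 6
12 ÷ 8 = 1 remainder 4
1 ÷ 8 = 0 remainder 1
Reading remainders bottom-up:
= 0o146743


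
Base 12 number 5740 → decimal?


Positional values (base 12):
  0 × 12^0 = 0 × 1 = 0
  4 × 12^1 = 4 × 12 = 48
  7 × 12^2 = 7 × 144 = 1008
  5 × 12^3 = 5 × 1728 = 8640
Sum = 0 + 48 + 1008 + 8640
= 9696


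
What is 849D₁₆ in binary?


Each hex digit → 4 binary bits:
  8 = 1000
  4 = 0100
  9 = 1001
  D = 1101
Concatenate: 1000 0100 1001 1101
= 1000010010011101


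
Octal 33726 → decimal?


Positional values:
Position 0: 6 × 8^0 = 6
Position 1: 2 × 8^1 = 16
Position 2: 7 × 8^2 = 448
Position 3: 3 × 8^3 = 1536
Position 4: 3 × 8^4 = 12288
Sum = 6 + 16 + 448 + 1536 + 12288
= 14294


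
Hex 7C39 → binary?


Each hex digit → 4 binary bits:
  7 = 0111
  C = 1100
  3 = 0011
  9 = 1001
Concatenate: 0111 1100 0011 1001
= 0111110000111001


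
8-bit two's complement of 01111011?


Original: 01111011
Step 1 - Invert all bits: 10000100
Step 2 - Add 1: 10000100 + 1
= 10000101 (represents -123)


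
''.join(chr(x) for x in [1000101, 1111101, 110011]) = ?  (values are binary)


Codes (binary): 1000101 1111101 110011
Per-code ASCII lookup:
  1000101 = 69  (range 65-90: uppercase, 69 - 65 = 4) → 'E'
  1111101 = 125  (special character) → '}'
  110011 = 51  (range 48-57: digits, 51 - 48 = 3) → '3'
= 'E}3'


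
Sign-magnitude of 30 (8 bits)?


Sign bit: 0 (positive)
Magnitude: 30 = 0011110
= 00011110


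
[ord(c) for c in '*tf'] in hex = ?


String: '*tf'  (3 characters)
Per-character ASCII lookup:
  '*': special character: '*' = 42 → 0x2A
  't': lowercase starts at 97: 't' = 97 + 19 = 116 → 0x74
  'f': lowercase starts at 97: 'f' = 97 + 5 = 102 → 0x66
= 0x2A 0x74 0x66


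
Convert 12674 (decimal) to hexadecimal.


Divide by 16 repeatedly:
12674 ÷ 16 = 792 remainder 2 (2)
792 ÷ 16 = 49 remainder 8 (8)
49 ÷ 16 = 3 remainder 1 (1)
3 ÷ 16 = 0 remainder 3 (3)
Reading remainders bottom-up:
= 0x3182


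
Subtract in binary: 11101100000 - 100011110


Align and subtract column by column (LSB to MSB, borrowing when needed):
  11101100000
- 00100011110
  -----------
  col 0: (0 - 0 borrow-in) - 0 → 0 - 0 = 0, borrow out 0
  col 1: (0 - 0 borrow-in) - 1 → borrow from next column: (0+2) - 1 = 1, borrow out 1
  col 2: (0 - 1 borrow-in) - 1 → borrow from next column: (-1+2) - 1 = 0, borrow out 1
  col 3: (0 - 1 borrow-in) - 1 → borrow from next column: (-1+2) - 1 = 0, borrow out 1
  col 4: (0 - 1 borrow-in) - 1 → borrow from next column: (-1+2) - 1 = 0, borrow out 1
  col 5: (1 - 1 borrow-in) - 0 → 0 - 0 = 0, borrow out 0
  col 6: (1 - 0 borrow-in) - 0 → 1 - 0 = 1, borrow out 0
  col 7: (0 - 0 borrow-in) - 0 → 0 - 0 = 0, borrow out 0
  col 8: (1 - 0 borrow-in) - 1 → 1 - 1 = 0, borrow out 0
  col 9: (1 - 0 borrow-in) - 0 → 1 - 0 = 1, borrow out 0
  col 10: (1 - 0 borrow-in) - 0 → 1 - 0 = 1, borrow out 0
Reading bits MSB→LSB: 11001000010
Strip leading zeros: 11001000010
= 11001000010


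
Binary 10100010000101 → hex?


Group into 4-bit nibbles: 0010100010000101
  0010 = 2
  1000 = 8
  1000 = 8
  0101 = 5
= 0x2885


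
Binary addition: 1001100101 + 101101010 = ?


Align and add column by column (LSB to MSB, carry propagating):
  01001100101
+ 00101101010
  -----------
  col 0: 1 + 0 + 0 (carry in) = 1 → bit 1, carry out 0
  col 1: 0 + 1 + 0 (carry in) = 1 → bit 1, carry out 0
  col 2: 1 + 0 + 0 (carry in) = 1 → bit 1, carry out 0
  col 3: 0 + 1 + 0 (carry in) = 1 → bit 1, carry out 0
  col 4: 0 + 0 + 0 (carry in) = 0 → bit 0, carry out 0
  col 5: 1 + 1 + 0 (carry in) = 2 → bit 0, carry out 1
  col 6: 1 + 1 + 1 (carry in) = 3 → bit 1, carry out 1
  col 7: 0 + 0 + 1 (carry in) = 1 → bit 1, carry out 0
  col 8: 0 + 1 + 0 (carry in) = 1 → bit 1, carry out 0
  col 9: 1 + 0 + 0 (carry in) = 1 → bit 1, carry out 0
  col 10: 0 + 0 + 0 (carry in) = 0 → bit 0, carry out 0
Reading bits MSB→LSB: 01111001111
Strip leading zeros: 1111001111
= 1111001111


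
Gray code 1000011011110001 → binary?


Gray code: 1000011011110001
MSB stays the same: 1
Each subsequent bit = prev_binary XOR current_gray:
  B[1] = 1 XOR 0 = 1
  B[2] = 1 XOR 0 = 1
  B[3] = 1 XOR 0 = 1
  B[4] = 1 XOR 0 = 1
  B[5] = 1 XOR 1 = 0
  B[6] = 0 XOR 1 = 1
  B[7] = 1 XOR 0 = 1
  B[8] = 1 XOR 1 = 0
  B[9] = 0 XOR 1 = 1
  B[10] = 1 XOR 1 = 0
  B[11] = 0 XOR 1 = 1
  B[12] = 1 XOR 0 = 1
  B[13] = 1 XOR 0 = 1
  B[14] = 1 XOR 0 = 1
  B[15] = 1 XOR 1 = 0
= 1111101101011110 (64350 decimal)


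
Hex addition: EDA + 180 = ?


Align and add column by column (LSB to MSB, each column mod 16 with carry):
  0EDA
+ 0180
  ----
  col 0: A(10) + 0(0) + 0 (carry in) = 10 → A(10), carry out 0
  col 1: D(13) + 8(8) + 0 (carry in) = 21 → 5(5), carry out 1
  col 2: E(14) + 1(1) + 1 (carry in) = 16 → 0(0), carry out 1
  col 3: 0(0) + 0(0) + 1 (carry in) = 1 → 1(1), carry out 0
Reading digits MSB→LSB: 105A
Strip leading zeros: 105A
= 0x105A


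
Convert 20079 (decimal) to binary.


Divide by 2 repeatedly:
20079 ÷ 2 = 10039 remainder 1
10039 ÷ 2 = 5019 remainder 1
5019 ÷ 2 = 2509 remainder 1
2509 ÷ 2 = 1254 remainder 1
1254 ÷ 2 = 627 remainder 0
627 ÷ 2 = 313 remainder 1
313 ÷ 2 = 156 remainder 1
156 ÷ 2 = 78 remainder 0
78 ÷ 2 = 39 remainder 0
39 ÷ 2 = 19 remainder 1
19 ÷ 2 = 9 remainder 1
9 ÷ 2 = 4 remainder 1
4 ÷ 2 = 2 remainder 0
2 ÷ 2 = 1 remainder 0
1 ÷ 2 = 0 remainder 1
Reading remainders bottom-up:
= 100111001101111


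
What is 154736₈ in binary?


Each octal digit → 3 binary bits:
  1 = 001
  5 = 101
  4 = 100
  7 = 111
  3 = 011
  6 = 110
Concatenate: 001 101 100 111 011 110
= 001101100111011110


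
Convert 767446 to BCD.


Each digit → 4-bit binary:
  7 → 0111
  6 → 0110
  7 → 0111
  4 → 0100
  4 → 0100
  6 → 0110
= 0111 0110 0111 0100 0100 0110


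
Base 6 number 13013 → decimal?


Positional values (base 6):
  3 × 6^0 = 3 × 1 = 3
  1 × 6^1 = 1 × 6 = 6
  0 × 6^2 = 0 × 36 = 0
  3 × 6^3 = 3 × 216 = 648
  1 × 6^4 = 1 × 1296 = 1296
Sum = 3 + 6 + 0 + 648 + 1296
= 1953


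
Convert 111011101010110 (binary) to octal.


Group into 3-bit groups: 111011101010110
  111 = 7
  011 = 3
  101 = 5
  010 = 2
  110 = 6
= 0o73526


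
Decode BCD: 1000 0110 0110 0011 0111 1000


Each 4-bit group → digit:
  1000 → 8
  0110 → 6
  0110 → 6
  0011 → 3
  0111 → 7
  1000 → 8
= 866378


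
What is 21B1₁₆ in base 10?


Positional values:
Position 0: 1 × 16^0 = 1 × 1 = 1
Position 1: B × 16^1 = 11 × 16 = 176
Position 2: 1 × 16^2 = 1 × 256 = 256
Position 3: 2 × 16^3 = 2 × 4096 = 8192
Sum = 1 + 176 + 256 + 8192
= 8625


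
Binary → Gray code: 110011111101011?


Binary: 110011111101011
Gray code: G = B XOR (B >> 1)
B >> 1 = 011001111110101
110011111101011 XOR 011001111110101:
  1 XOR 0 = 1
  1 XOR 1 = 0
  0 XOR 1 = 1
  0 XOR 0 = 0
  1 XOR 0 = 1
  1 XOR 1 = 0
  1 XOR 1 = 0
  1 XOR 1 = 0
  1 XOR 1 = 0
  1 XOR 1 = 0
  0 XOR 1 = 1
  1 XOR 0 = 1
  0 XOR 1 = 1
  1 XOR 0 = 1
  1 XOR 1 = 0
= 101010000011110


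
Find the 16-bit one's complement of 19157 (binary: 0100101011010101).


Original: 0100101011010101
Invert all bits:
  bit 0: 0 → 1
  bit 1: 1 → 0
  bit 2: 0 → 1
  bit 3: 0 → 1
  bit 4: 1 → 0
  bit 5: 0 → 1
  bit 6: 1 → 0
  bit 7: 0 → 1
  bit 8: 1 → 0
  bit 9: 1 → 0
  bit 10: 0 → 1
  bit 11: 1 → 0
  bit 12: 0 → 1
  bit 13: 1 → 0
  bit 14: 0 → 1
  bit 15: 1 → 0
= 1011010100101010


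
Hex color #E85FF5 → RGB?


Hex: #E85FF5
R = E8₁₆ = 232
G = 5F₁₆ = 95
B = F5₁₆ = 245
= RGB(232, 95, 245)


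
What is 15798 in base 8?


Divide by 8 repeatedly:
15798 ÷ 8 = 1974 remainder 6
1974 ÷ 8 = 246 remainder 6
246 ÷ 8 = 30 remainder 6
30 ÷ 8 = 3 remainder 6
3 ÷ 8 = 0 remainder 3
Reading remainders bottom-up:
= 0o36666


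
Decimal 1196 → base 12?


Divide by 12 repeatedly:
1196 ÷ 12 = 99 remainder 8
99 ÷ 12 = 8 remainder 3
8 ÷ 12 = 0 remainder 8
Reading remainders bottom-up:
= 838


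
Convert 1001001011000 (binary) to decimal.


Positional values:
Bit 3: 1 × 2^3 = 8
Bit 4: 1 × 2^4 = 16
Bit 6: 1 × 2^6 = 64
Bit 9: 1 × 2^9 = 512
Bit 12: 1 × 2^12 = 4096
Sum = 8 + 16 + 64 + 512 + 4096
= 4696


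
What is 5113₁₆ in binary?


Each hex digit → 4 binary bits:
  5 = 0101
  1 = 0001
  1 = 0001
  3 = 0011
Concatenate: 0101 0001 0001 0011
= 0101000100010011
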